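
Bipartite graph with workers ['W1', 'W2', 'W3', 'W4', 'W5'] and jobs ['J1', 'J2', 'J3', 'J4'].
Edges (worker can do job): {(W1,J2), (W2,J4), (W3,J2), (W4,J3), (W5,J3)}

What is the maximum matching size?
Maximum matching size = 3

Maximum matching: {(W2,J4), (W3,J2), (W5,J3)}
Size: 3

This assigns 3 workers to 3 distinct jobs.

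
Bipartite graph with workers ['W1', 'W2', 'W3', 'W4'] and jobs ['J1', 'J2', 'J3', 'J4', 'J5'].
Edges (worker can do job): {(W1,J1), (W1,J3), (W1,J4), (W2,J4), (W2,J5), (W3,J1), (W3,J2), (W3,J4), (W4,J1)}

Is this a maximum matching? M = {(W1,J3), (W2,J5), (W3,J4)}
No, size 3 is not maximum

Proposed matching has size 3.
Maximum matching size for this graph: 4.

This is NOT maximum - can be improved to size 4.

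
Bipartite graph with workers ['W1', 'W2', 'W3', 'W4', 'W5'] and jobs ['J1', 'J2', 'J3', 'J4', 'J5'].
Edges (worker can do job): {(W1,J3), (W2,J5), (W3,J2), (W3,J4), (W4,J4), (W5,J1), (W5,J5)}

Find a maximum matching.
Matching: {(W1,J3), (W2,J5), (W3,J2), (W4,J4), (W5,J1)}

Maximum matching (size 5):
  W1 → J3
  W2 → J5
  W3 → J2
  W4 → J4
  W5 → J1

Each worker is assigned to at most one job, and each job to at most one worker.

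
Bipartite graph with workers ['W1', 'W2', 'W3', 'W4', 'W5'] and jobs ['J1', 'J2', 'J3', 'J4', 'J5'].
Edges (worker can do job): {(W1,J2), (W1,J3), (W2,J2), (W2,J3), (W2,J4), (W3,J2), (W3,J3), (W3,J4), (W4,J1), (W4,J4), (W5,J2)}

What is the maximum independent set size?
Maximum independent set = 6

By König's theorem:
- Min vertex cover = Max matching = 4
- Max independent set = Total vertices - Min vertex cover
- Max independent set = 10 - 4 = 6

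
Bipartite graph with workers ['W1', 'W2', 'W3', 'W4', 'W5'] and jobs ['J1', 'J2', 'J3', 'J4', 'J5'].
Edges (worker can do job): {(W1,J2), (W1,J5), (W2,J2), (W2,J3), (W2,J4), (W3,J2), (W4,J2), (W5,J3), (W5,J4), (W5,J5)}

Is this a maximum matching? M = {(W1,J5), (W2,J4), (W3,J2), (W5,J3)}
Yes, size 4 is maximum

Proposed matching has size 4.
Maximum matching size for this graph: 4.

This is a maximum matching.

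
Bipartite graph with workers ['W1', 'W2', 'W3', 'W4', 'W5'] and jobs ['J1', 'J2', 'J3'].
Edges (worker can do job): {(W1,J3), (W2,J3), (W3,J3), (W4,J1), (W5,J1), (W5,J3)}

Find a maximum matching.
Matching: {(W3,J3), (W5,J1)}

Maximum matching (size 2):
  W3 → J3
  W5 → J1

Each worker is assigned to at most one job, and each job to at most one worker.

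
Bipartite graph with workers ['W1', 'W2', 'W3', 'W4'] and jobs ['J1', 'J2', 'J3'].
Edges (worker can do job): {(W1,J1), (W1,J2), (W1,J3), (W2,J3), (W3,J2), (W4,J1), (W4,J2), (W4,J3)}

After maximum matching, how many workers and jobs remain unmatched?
Unmatched: 1 workers, 0 jobs

Maximum matching size: 3
Workers: 4 total, 3 matched, 1 unmatched
Jobs: 3 total, 3 matched, 0 unmatched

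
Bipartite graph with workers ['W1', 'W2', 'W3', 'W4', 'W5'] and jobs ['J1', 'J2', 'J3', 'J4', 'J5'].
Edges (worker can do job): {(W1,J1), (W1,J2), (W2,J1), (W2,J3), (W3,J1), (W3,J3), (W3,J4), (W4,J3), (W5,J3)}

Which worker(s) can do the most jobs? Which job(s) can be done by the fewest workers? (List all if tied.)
Most versatile: W3 (3 jobs); Least covered: J5 (0 workers)

Worker degrees (jobs they can do): W1:2, W2:2, W3:3, W4:1, W5:1
Job degrees (workers who can do it): J1:3, J2:1, J3:4, J4:1, J5:0

Maximum worker degree is 3, achieved by: W3
Minimum job degree is 0, achieved by: J5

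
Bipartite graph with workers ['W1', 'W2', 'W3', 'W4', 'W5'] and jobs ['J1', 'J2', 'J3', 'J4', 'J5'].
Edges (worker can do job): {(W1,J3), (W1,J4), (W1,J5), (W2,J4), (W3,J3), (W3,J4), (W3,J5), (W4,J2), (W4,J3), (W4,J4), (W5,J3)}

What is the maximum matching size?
Maximum matching size = 4

Maximum matching: {(W1,J5), (W3,J4), (W4,J2), (W5,J3)}
Size: 4

This assigns 4 workers to 4 distinct jobs.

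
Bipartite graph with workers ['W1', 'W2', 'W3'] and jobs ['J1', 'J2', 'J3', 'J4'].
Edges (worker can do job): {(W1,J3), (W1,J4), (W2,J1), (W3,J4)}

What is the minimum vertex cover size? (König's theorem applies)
Minimum vertex cover size = 3

By König's theorem: in bipartite graphs,
min vertex cover = max matching = 3

Maximum matching has size 3, so minimum vertex cover also has size 3.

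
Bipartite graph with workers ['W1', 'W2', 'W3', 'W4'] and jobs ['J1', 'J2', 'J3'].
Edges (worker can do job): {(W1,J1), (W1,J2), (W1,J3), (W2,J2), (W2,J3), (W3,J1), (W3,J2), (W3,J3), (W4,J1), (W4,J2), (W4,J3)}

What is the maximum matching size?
Maximum matching size = 3

Maximum matching: {(W1,J1), (W3,J3), (W4,J2)}
Size: 3

This assigns 3 workers to 3 distinct jobs.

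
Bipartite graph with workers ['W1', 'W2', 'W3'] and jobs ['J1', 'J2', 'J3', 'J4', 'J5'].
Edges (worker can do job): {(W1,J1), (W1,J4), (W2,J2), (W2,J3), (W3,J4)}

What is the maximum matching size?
Maximum matching size = 3

Maximum matching: {(W1,J1), (W2,J3), (W3,J4)}
Size: 3

This assigns 3 workers to 3 distinct jobs.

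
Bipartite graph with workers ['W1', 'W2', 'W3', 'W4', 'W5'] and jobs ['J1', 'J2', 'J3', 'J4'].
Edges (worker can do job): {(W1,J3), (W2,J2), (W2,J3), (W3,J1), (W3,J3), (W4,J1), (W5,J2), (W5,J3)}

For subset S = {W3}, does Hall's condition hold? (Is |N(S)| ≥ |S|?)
Yes: |N(S)| = 2, |S| = 1

Subset S = {W3}
Neighbors N(S) = {J1, J3}

|N(S)| = 2, |S| = 1
Hall's condition: |N(S)| ≥ |S| is satisfied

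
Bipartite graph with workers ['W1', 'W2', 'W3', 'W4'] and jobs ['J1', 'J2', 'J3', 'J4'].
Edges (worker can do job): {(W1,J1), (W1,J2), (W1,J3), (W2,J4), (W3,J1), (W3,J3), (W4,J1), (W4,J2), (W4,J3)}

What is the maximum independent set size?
Maximum independent set = 4

By König's theorem:
- Min vertex cover = Max matching = 4
- Max independent set = Total vertices - Min vertex cover
- Max independent set = 8 - 4 = 4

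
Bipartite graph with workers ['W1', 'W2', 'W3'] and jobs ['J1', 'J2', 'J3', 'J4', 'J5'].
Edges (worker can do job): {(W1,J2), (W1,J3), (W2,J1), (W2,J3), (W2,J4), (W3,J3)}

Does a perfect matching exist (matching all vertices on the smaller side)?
Yes, perfect matching exists (size 3)

Perfect matching: {(W1,J2), (W2,J4), (W3,J3)}
All 3 vertices on the smaller side are matched.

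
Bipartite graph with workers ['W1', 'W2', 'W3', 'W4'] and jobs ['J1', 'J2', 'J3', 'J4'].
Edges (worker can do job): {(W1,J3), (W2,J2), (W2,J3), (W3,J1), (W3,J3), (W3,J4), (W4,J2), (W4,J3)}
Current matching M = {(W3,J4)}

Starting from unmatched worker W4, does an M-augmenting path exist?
Yes: W4 → J3

An M-augmenting path alternates non-matching / matching edges, starting and ending at unmatched vertices.
Path: W4 → J3
(J3 is unmatched in M, so the path is augmenting.)
Flipping edges along this path would increase |M| from 1 to 2.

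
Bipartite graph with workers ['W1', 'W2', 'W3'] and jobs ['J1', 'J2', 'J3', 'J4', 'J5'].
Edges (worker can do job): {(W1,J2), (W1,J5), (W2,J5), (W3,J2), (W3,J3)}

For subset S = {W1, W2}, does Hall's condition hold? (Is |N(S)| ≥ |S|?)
Yes: |N(S)| = 2, |S| = 2

Subset S = {W1, W2}
Neighbors N(S) = {J2, J5}

|N(S)| = 2, |S| = 2
Hall's condition: |N(S)| ≥ |S| is satisfied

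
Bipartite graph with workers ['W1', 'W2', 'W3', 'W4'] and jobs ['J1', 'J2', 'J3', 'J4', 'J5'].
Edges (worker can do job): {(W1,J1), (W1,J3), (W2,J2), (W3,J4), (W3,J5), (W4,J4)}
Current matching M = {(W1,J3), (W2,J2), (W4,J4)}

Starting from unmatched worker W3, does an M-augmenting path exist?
Yes: W3 → J5

An M-augmenting path alternates non-matching / matching edges, starting and ending at unmatched vertices.
Path: W3 → J5
(J5 is unmatched in M, so the path is augmenting.)
Flipping edges along this path would increase |M| from 3 to 4.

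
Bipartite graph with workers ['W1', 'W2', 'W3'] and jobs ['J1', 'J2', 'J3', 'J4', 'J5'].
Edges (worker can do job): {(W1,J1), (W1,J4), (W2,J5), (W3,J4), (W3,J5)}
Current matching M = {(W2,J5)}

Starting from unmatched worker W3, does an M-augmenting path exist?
Yes: W3 → J4

An M-augmenting path alternates non-matching / matching edges, starting and ending at unmatched vertices.
Path: W3 → J4
(J4 is unmatched in M, so the path is augmenting.)
Flipping edges along this path would increase |M| from 1 to 2.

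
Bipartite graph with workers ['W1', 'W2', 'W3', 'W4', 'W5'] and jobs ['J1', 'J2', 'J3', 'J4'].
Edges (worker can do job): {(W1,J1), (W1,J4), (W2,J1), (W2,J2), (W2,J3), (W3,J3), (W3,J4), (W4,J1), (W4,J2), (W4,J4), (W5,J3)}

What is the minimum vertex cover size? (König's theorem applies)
Minimum vertex cover size = 4

By König's theorem: in bipartite graphs,
min vertex cover = max matching = 4

Maximum matching has size 4, so minimum vertex cover also has size 4.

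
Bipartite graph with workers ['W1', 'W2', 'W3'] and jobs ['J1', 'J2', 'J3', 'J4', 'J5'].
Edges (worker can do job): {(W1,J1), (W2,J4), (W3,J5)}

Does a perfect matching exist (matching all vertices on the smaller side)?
Yes, perfect matching exists (size 3)

Perfect matching: {(W1,J1), (W2,J4), (W3,J5)}
All 3 vertices on the smaller side are matched.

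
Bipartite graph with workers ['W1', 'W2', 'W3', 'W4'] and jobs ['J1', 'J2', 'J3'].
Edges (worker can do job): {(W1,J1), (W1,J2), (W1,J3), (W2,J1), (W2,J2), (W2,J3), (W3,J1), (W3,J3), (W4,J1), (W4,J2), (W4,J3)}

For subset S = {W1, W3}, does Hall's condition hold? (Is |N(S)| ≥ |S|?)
Yes: |N(S)| = 3, |S| = 2

Subset S = {W1, W3}
Neighbors N(S) = {J1, J2, J3}

|N(S)| = 3, |S| = 2
Hall's condition: |N(S)| ≥ |S| is satisfied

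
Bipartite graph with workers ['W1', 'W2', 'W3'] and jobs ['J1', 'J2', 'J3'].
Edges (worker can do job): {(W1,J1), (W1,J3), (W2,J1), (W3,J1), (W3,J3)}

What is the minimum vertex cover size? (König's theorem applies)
Minimum vertex cover size = 2

By König's theorem: in bipartite graphs,
min vertex cover = max matching = 2

Maximum matching has size 2, so minimum vertex cover also has size 2.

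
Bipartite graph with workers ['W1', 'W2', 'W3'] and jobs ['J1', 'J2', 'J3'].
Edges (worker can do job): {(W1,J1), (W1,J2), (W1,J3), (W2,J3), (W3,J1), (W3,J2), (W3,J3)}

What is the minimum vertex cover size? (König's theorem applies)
Minimum vertex cover size = 3

By König's theorem: in bipartite graphs,
min vertex cover = max matching = 3

Maximum matching has size 3, so minimum vertex cover also has size 3.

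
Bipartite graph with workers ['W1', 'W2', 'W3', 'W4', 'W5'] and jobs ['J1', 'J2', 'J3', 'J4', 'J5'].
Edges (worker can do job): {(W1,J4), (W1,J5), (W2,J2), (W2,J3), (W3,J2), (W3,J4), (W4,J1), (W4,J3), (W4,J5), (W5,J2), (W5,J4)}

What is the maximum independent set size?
Maximum independent set = 5

By König's theorem:
- Min vertex cover = Max matching = 5
- Max independent set = Total vertices - Min vertex cover
- Max independent set = 10 - 5 = 5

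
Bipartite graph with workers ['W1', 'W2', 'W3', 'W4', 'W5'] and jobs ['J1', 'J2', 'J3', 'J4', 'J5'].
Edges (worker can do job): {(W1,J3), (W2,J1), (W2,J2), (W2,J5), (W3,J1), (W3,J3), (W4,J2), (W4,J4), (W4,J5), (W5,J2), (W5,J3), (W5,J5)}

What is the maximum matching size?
Maximum matching size = 5

Maximum matching: {(W1,J3), (W2,J5), (W3,J1), (W4,J4), (W5,J2)}
Size: 5

This assigns 5 workers to 5 distinct jobs.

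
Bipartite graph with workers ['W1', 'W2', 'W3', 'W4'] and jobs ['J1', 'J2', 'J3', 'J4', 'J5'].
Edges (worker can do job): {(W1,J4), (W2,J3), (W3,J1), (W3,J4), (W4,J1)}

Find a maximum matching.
Matching: {(W2,J3), (W3,J4), (W4,J1)}

Maximum matching (size 3):
  W2 → J3
  W3 → J4
  W4 → J1

Each worker is assigned to at most one job, and each job to at most one worker.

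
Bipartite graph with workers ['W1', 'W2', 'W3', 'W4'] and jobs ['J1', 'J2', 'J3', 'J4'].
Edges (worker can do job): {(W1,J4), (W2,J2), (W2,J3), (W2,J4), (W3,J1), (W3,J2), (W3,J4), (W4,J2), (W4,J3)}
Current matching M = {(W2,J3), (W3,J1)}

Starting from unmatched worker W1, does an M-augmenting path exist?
Yes: W1 → J4

An M-augmenting path alternates non-matching / matching edges, starting and ending at unmatched vertices.
Path: W1 → J4
(J4 is unmatched in M, so the path is augmenting.)
Flipping edges along this path would increase |M| from 2 to 3.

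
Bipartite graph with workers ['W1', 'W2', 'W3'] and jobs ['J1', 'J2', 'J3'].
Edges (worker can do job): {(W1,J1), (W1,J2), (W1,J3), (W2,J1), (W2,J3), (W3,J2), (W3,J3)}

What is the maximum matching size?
Maximum matching size = 3

Maximum matching: {(W1,J1), (W2,J3), (W3,J2)}
Size: 3

This assigns 3 workers to 3 distinct jobs.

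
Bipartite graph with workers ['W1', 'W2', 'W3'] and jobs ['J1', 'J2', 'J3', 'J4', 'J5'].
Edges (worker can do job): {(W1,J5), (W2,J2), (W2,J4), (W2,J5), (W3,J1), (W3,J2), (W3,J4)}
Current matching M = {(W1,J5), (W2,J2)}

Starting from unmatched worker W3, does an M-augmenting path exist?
Yes: W3 → J4

An M-augmenting path alternates non-matching / matching edges, starting and ending at unmatched vertices.
Path: W3 → J4
(J4 is unmatched in M, so the path is augmenting.)
Flipping edges along this path would increase |M| from 2 to 3.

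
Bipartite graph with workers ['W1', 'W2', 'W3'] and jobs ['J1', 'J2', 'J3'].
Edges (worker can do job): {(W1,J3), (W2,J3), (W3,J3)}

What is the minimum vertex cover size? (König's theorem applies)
Minimum vertex cover size = 1

By König's theorem: in bipartite graphs,
min vertex cover = max matching = 1

Maximum matching has size 1, so minimum vertex cover also has size 1.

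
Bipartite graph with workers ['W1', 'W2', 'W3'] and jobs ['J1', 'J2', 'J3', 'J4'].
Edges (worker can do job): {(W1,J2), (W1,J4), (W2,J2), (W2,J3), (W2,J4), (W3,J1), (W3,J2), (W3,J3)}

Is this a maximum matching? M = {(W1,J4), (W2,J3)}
No, size 2 is not maximum

Proposed matching has size 2.
Maximum matching size for this graph: 3.

This is NOT maximum - can be improved to size 3.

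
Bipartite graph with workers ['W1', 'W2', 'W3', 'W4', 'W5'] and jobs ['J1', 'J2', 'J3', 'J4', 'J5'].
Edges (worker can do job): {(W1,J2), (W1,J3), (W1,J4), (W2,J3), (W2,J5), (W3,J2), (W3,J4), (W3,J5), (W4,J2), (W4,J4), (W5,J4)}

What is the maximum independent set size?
Maximum independent set = 6

By König's theorem:
- Min vertex cover = Max matching = 4
- Max independent set = Total vertices - Min vertex cover
- Max independent set = 10 - 4 = 6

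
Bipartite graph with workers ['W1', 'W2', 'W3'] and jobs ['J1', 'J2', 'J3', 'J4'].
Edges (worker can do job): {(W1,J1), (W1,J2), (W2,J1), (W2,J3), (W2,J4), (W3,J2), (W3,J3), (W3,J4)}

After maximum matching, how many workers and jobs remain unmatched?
Unmatched: 0 workers, 1 jobs

Maximum matching size: 3
Workers: 3 total, 3 matched, 0 unmatched
Jobs: 4 total, 3 matched, 1 unmatched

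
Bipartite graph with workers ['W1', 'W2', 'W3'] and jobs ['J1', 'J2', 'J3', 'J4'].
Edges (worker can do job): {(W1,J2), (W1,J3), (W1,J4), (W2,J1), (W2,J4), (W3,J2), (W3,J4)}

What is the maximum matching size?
Maximum matching size = 3

Maximum matching: {(W1,J3), (W2,J1), (W3,J4)}
Size: 3

This assigns 3 workers to 3 distinct jobs.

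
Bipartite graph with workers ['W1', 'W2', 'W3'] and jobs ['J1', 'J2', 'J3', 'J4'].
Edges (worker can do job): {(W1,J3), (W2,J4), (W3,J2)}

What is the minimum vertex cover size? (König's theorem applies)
Minimum vertex cover size = 3

By König's theorem: in bipartite graphs,
min vertex cover = max matching = 3

Maximum matching has size 3, so minimum vertex cover also has size 3.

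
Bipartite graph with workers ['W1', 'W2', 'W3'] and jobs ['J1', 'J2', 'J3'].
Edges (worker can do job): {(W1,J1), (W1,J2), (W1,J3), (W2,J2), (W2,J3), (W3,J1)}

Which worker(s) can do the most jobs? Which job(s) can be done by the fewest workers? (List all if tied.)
Most versatile: W1 (3 jobs); Least covered: J1, J2, J3 (2 workers)

Worker degrees (jobs they can do): W1:3, W2:2, W3:1
Job degrees (workers who can do it): J1:2, J2:2, J3:2

Maximum worker degree is 3, achieved by: W1
Minimum job degree is 2, achieved by: J1, J2, J3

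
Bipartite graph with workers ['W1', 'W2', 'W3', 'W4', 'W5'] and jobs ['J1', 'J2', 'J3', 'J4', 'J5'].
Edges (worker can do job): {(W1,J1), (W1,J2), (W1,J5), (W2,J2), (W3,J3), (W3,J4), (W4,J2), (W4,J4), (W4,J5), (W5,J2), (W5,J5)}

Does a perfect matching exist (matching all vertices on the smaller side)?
Yes, perfect matching exists (size 5)

Perfect matching: {(W1,J1), (W2,J2), (W3,J3), (W4,J4), (W5,J5)}
All 5 vertices on the smaller side are matched.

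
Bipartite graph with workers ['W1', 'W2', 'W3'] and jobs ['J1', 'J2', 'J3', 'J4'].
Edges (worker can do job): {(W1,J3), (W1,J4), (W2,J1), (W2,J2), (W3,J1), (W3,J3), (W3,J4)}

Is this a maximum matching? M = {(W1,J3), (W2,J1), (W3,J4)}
Yes, size 3 is maximum

Proposed matching has size 3.
Maximum matching size for this graph: 3.

This is a maximum matching.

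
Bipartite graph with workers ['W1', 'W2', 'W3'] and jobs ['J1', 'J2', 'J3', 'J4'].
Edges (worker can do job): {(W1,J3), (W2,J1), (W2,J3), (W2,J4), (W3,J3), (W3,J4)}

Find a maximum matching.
Matching: {(W1,J3), (W2,J1), (W3,J4)}

Maximum matching (size 3):
  W1 → J3
  W2 → J1
  W3 → J4

Each worker is assigned to at most one job, and each job to at most one worker.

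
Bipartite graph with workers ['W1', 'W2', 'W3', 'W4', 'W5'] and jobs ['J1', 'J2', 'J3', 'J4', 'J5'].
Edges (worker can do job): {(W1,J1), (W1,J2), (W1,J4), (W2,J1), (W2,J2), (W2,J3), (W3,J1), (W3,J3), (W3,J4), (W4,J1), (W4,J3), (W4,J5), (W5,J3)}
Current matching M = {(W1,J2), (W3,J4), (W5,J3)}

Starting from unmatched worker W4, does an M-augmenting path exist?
Yes: W4 → J1

An M-augmenting path alternates non-matching / matching edges, starting and ending at unmatched vertices.
Path: W4 → J1
(J1 is unmatched in M, so the path is augmenting.)
Flipping edges along this path would increase |M| from 3 to 4.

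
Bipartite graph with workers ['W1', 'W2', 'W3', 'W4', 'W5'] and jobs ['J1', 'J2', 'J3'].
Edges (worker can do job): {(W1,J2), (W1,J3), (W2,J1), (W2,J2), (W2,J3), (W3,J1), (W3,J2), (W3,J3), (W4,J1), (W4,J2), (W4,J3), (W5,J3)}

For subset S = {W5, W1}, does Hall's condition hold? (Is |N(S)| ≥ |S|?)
Yes: |N(S)| = 2, |S| = 2

Subset S = {W5, W1}
Neighbors N(S) = {J2, J3}

|N(S)| = 2, |S| = 2
Hall's condition: |N(S)| ≥ |S| is satisfied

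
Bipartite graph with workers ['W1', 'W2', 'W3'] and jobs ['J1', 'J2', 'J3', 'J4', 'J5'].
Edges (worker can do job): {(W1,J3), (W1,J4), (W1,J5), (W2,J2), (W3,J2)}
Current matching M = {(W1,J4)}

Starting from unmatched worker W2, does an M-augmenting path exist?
Yes: W2 → J2

An M-augmenting path alternates non-matching / matching edges, starting and ending at unmatched vertices.
Path: W2 → J2
(J2 is unmatched in M, so the path is augmenting.)
Flipping edges along this path would increase |M| from 1 to 2.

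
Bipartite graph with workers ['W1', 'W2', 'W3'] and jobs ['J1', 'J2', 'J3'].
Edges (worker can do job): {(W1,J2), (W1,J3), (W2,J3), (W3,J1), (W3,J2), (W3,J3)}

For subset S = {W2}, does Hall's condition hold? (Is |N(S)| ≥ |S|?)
Yes: |N(S)| = 1, |S| = 1

Subset S = {W2}
Neighbors N(S) = {J3}

|N(S)| = 1, |S| = 1
Hall's condition: |N(S)| ≥ |S| is satisfied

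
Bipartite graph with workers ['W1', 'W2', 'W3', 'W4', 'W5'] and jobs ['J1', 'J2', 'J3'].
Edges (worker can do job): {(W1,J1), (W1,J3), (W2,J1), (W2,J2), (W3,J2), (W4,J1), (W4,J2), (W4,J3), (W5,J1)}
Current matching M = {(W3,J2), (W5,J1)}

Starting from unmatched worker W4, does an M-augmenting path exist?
Yes: W4 → J3

An M-augmenting path alternates non-matching / matching edges, starting and ending at unmatched vertices.
Path: W4 → J3
(J3 is unmatched in M, so the path is augmenting.)
Flipping edges along this path would increase |M| from 2 to 3.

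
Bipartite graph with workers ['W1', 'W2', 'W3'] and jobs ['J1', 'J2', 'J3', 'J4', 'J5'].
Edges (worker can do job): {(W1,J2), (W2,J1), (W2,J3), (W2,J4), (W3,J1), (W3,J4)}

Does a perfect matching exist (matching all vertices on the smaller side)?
Yes, perfect matching exists (size 3)

Perfect matching: {(W1,J2), (W2,J3), (W3,J4)}
All 3 vertices on the smaller side are matched.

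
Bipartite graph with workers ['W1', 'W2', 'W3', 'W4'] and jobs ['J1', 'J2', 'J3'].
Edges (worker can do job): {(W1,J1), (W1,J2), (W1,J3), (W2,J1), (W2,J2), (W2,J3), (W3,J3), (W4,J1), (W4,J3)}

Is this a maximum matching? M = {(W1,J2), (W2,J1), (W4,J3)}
Yes, size 3 is maximum

Proposed matching has size 3.
Maximum matching size for this graph: 3.

This is a maximum matching.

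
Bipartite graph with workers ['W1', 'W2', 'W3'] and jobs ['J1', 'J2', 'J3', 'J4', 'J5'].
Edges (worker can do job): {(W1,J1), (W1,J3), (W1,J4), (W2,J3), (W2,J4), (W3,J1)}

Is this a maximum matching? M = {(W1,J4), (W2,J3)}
No, size 2 is not maximum

Proposed matching has size 2.
Maximum matching size for this graph: 3.

This is NOT maximum - can be improved to size 3.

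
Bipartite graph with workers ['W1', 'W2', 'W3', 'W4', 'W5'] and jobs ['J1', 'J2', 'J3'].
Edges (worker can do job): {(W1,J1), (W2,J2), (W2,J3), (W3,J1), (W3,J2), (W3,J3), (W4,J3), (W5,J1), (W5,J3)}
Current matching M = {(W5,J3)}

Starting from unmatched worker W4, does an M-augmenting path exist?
Yes: W4 → J3 → W5 → J1

An M-augmenting path alternates non-matching / matching edges, starting and ending at unmatched vertices.
Path: W4 → J3 → W5 → J1
(J1 is unmatched in M, so the path is augmenting.)
Flipping edges along this path would increase |M| from 1 to 2.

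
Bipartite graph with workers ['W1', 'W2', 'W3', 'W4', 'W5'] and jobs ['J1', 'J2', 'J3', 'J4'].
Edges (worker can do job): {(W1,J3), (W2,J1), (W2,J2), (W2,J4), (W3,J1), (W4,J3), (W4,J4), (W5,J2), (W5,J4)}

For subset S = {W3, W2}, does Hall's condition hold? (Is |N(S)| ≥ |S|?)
Yes: |N(S)| = 3, |S| = 2

Subset S = {W3, W2}
Neighbors N(S) = {J1, J2, J4}

|N(S)| = 3, |S| = 2
Hall's condition: |N(S)| ≥ |S| is satisfied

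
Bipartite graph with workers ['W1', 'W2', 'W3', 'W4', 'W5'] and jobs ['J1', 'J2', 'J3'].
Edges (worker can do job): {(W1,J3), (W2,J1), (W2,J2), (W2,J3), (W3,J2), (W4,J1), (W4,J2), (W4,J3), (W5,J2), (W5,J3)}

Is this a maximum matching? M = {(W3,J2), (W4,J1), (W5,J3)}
Yes, size 3 is maximum

Proposed matching has size 3.
Maximum matching size for this graph: 3.

This is a maximum matching.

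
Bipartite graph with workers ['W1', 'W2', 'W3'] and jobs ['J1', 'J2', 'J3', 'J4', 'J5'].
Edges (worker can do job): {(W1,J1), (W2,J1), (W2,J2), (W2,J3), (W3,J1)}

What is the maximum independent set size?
Maximum independent set = 6

By König's theorem:
- Min vertex cover = Max matching = 2
- Max independent set = Total vertices - Min vertex cover
- Max independent set = 8 - 2 = 6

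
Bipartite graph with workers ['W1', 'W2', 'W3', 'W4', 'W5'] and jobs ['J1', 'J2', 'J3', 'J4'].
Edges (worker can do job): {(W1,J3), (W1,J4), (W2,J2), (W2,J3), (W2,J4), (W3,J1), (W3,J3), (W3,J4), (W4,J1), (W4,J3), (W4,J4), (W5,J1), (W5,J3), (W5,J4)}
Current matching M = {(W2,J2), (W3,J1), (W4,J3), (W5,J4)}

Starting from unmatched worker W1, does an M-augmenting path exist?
No augmenting path from W1

Alternating search from W1 reaches jobs: {J1, J3, J4}.
Every reachable job is already matched in M, and following those matched edges back to workers exposes no further unvisited jobs.
No M-augmenting path from W1 exists.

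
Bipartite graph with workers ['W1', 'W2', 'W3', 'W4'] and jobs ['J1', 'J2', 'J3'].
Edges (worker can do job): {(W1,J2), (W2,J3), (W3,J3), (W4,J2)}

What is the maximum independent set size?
Maximum independent set = 5

By König's theorem:
- Min vertex cover = Max matching = 2
- Max independent set = Total vertices - Min vertex cover
- Max independent set = 7 - 2 = 5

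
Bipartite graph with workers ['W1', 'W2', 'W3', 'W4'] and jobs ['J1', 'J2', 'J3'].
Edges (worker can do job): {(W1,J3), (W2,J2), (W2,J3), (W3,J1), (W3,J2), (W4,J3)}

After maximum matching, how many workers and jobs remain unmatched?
Unmatched: 1 workers, 0 jobs

Maximum matching size: 3
Workers: 4 total, 3 matched, 1 unmatched
Jobs: 3 total, 3 matched, 0 unmatched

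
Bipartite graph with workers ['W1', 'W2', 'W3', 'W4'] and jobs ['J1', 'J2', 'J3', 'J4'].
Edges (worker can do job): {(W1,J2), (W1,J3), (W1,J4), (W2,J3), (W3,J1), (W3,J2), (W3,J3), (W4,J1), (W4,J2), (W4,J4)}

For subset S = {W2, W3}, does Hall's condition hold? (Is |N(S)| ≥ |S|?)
Yes: |N(S)| = 3, |S| = 2

Subset S = {W2, W3}
Neighbors N(S) = {J1, J2, J3}

|N(S)| = 3, |S| = 2
Hall's condition: |N(S)| ≥ |S| is satisfied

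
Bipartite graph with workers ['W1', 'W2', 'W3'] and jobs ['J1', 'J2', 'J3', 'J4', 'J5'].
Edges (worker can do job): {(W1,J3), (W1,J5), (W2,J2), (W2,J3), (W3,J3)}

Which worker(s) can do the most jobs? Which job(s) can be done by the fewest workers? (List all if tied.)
Most versatile: W1, W2 (2 jobs); Least covered: J1, J4 (0 workers)

Worker degrees (jobs they can do): W1:2, W2:2, W3:1
Job degrees (workers who can do it): J1:0, J2:1, J3:3, J4:0, J5:1

Maximum worker degree is 2, achieved by: W1, W2
Minimum job degree is 0, achieved by: J1, J4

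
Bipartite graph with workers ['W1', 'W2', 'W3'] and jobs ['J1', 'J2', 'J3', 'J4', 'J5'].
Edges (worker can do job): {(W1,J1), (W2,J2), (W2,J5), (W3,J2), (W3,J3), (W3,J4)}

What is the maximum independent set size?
Maximum independent set = 5

By König's theorem:
- Min vertex cover = Max matching = 3
- Max independent set = Total vertices - Min vertex cover
- Max independent set = 8 - 3 = 5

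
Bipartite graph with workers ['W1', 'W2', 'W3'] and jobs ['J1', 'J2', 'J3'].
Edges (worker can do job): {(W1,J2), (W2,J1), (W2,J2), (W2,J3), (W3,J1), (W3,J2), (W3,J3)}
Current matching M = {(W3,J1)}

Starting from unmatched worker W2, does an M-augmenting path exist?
Yes: W2 → J3

An M-augmenting path alternates non-matching / matching edges, starting and ending at unmatched vertices.
Path: W2 → J3
(J3 is unmatched in M, so the path is augmenting.)
Flipping edges along this path would increase |M| from 1 to 2.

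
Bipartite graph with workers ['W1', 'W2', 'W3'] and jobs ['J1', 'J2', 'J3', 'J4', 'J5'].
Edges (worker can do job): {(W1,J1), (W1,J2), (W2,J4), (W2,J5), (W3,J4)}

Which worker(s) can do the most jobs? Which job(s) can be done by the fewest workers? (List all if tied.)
Most versatile: W1, W2 (2 jobs); Least covered: J3 (0 workers)

Worker degrees (jobs they can do): W1:2, W2:2, W3:1
Job degrees (workers who can do it): J1:1, J2:1, J3:0, J4:2, J5:1

Maximum worker degree is 2, achieved by: W1, W2
Minimum job degree is 0, achieved by: J3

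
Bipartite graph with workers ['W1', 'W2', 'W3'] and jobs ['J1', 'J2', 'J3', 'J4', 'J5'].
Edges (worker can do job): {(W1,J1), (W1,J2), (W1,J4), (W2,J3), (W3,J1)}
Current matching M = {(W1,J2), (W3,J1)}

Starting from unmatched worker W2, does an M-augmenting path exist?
Yes: W2 → J3

An M-augmenting path alternates non-matching / matching edges, starting and ending at unmatched vertices.
Path: W2 → J3
(J3 is unmatched in M, so the path is augmenting.)
Flipping edges along this path would increase |M| from 2 to 3.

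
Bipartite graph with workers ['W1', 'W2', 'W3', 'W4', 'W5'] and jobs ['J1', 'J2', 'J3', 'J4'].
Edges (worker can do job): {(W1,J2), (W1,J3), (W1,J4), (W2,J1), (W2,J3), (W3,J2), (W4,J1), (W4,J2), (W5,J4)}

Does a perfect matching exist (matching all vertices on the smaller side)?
Yes, perfect matching exists (size 4)

Perfect matching: {(W1,J3), (W3,J2), (W4,J1), (W5,J4)}
All 4 vertices on the smaller side are matched.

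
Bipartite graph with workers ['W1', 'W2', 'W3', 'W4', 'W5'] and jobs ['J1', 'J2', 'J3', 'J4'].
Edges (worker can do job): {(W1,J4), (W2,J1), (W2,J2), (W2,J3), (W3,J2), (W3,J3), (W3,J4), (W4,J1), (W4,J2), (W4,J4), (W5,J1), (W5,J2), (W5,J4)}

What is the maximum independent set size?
Maximum independent set = 5

By König's theorem:
- Min vertex cover = Max matching = 4
- Max independent set = Total vertices - Min vertex cover
- Max independent set = 9 - 4 = 5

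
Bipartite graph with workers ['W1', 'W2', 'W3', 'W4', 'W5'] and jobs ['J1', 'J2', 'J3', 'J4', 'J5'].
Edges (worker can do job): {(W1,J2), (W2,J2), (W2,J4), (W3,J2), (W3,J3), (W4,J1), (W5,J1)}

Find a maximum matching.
Matching: {(W1,J2), (W2,J4), (W3,J3), (W5,J1)}

Maximum matching (size 4):
  W1 → J2
  W2 → J4
  W3 → J3
  W5 → J1

Each worker is assigned to at most one job, and each job to at most one worker.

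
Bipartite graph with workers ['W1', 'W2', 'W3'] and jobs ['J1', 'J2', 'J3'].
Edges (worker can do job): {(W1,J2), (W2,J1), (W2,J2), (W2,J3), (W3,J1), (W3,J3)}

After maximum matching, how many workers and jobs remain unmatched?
Unmatched: 0 workers, 0 jobs

Maximum matching size: 3
Workers: 3 total, 3 matched, 0 unmatched
Jobs: 3 total, 3 matched, 0 unmatched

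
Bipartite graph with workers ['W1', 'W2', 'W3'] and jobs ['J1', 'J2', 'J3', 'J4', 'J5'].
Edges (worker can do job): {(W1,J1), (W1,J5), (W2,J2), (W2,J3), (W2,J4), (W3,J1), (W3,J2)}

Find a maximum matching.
Matching: {(W1,J1), (W2,J3), (W3,J2)}

Maximum matching (size 3):
  W1 → J1
  W2 → J3
  W3 → J2

Each worker is assigned to at most one job, and each job to at most one worker.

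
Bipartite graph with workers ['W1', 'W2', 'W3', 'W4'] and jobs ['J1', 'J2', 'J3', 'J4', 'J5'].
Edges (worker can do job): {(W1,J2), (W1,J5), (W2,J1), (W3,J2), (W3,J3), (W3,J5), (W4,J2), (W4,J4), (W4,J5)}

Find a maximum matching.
Matching: {(W1,J2), (W2,J1), (W3,J3), (W4,J5)}

Maximum matching (size 4):
  W1 → J2
  W2 → J1
  W3 → J3
  W4 → J5

Each worker is assigned to at most one job, and each job to at most one worker.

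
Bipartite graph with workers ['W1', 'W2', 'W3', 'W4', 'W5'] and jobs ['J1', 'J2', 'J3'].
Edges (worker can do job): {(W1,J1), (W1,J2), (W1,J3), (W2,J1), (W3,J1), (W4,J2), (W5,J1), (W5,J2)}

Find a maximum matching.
Matching: {(W1,J3), (W3,J1), (W5,J2)}

Maximum matching (size 3):
  W1 → J3
  W3 → J1
  W5 → J2

Each worker is assigned to at most one job, and each job to at most one worker.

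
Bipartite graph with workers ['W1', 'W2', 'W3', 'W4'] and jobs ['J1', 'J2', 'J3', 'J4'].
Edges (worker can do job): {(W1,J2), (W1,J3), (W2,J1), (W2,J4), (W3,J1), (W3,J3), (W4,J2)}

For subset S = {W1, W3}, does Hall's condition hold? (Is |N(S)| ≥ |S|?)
Yes: |N(S)| = 3, |S| = 2

Subset S = {W1, W3}
Neighbors N(S) = {J1, J2, J3}

|N(S)| = 3, |S| = 2
Hall's condition: |N(S)| ≥ |S| is satisfied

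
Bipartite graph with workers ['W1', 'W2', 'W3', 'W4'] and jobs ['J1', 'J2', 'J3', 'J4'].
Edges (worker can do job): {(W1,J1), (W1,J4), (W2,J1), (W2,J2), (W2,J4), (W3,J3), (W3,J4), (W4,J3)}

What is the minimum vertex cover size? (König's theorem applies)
Minimum vertex cover size = 4

By König's theorem: in bipartite graphs,
min vertex cover = max matching = 4

Maximum matching has size 4, so minimum vertex cover also has size 4.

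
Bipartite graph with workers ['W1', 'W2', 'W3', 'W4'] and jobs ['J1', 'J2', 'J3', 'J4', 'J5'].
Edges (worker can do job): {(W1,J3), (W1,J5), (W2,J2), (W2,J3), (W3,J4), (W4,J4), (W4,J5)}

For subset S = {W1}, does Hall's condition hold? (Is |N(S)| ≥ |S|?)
Yes: |N(S)| = 2, |S| = 1

Subset S = {W1}
Neighbors N(S) = {J3, J5}

|N(S)| = 2, |S| = 1
Hall's condition: |N(S)| ≥ |S| is satisfied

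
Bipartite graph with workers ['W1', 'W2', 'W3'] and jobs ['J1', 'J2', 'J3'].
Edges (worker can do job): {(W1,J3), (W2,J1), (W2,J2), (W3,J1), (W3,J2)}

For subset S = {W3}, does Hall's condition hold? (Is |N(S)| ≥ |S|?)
Yes: |N(S)| = 2, |S| = 1

Subset S = {W3}
Neighbors N(S) = {J1, J2}

|N(S)| = 2, |S| = 1
Hall's condition: |N(S)| ≥ |S| is satisfied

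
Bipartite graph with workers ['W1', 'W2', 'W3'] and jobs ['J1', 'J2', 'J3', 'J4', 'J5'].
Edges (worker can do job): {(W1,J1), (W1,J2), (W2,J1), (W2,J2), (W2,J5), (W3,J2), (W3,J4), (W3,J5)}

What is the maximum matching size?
Maximum matching size = 3

Maximum matching: {(W1,J1), (W2,J5), (W3,J4)}
Size: 3

This assigns 3 workers to 3 distinct jobs.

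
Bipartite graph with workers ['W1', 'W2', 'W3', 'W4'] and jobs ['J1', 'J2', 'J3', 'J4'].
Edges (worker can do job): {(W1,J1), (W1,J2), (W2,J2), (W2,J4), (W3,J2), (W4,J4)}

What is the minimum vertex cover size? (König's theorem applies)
Minimum vertex cover size = 3

By König's theorem: in bipartite graphs,
min vertex cover = max matching = 3

Maximum matching has size 3, so minimum vertex cover also has size 3.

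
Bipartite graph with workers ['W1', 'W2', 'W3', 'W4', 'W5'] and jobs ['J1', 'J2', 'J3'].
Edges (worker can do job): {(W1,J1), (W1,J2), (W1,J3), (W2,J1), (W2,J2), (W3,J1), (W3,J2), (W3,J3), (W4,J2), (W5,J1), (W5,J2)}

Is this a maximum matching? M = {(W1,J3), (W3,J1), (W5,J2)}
Yes, size 3 is maximum

Proposed matching has size 3.
Maximum matching size for this graph: 3.

This is a maximum matching.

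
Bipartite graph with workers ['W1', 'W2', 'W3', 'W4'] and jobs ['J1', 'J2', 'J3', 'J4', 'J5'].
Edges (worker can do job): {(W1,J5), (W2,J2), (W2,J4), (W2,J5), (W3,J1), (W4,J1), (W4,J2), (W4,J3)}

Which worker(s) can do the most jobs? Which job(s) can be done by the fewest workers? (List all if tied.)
Most versatile: W2, W4 (3 jobs); Least covered: J3, J4 (1 workers)

Worker degrees (jobs they can do): W1:1, W2:3, W3:1, W4:3
Job degrees (workers who can do it): J1:2, J2:2, J3:1, J4:1, J5:2

Maximum worker degree is 3, achieved by: W2, W4
Minimum job degree is 1, achieved by: J3, J4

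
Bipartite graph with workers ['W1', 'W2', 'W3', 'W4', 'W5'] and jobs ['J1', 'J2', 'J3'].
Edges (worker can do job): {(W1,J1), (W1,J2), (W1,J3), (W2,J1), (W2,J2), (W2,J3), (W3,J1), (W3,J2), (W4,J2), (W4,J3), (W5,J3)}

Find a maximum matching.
Matching: {(W1,J1), (W3,J2), (W5,J3)}

Maximum matching (size 3):
  W1 → J1
  W3 → J2
  W5 → J3

Each worker is assigned to at most one job, and each job to at most one worker.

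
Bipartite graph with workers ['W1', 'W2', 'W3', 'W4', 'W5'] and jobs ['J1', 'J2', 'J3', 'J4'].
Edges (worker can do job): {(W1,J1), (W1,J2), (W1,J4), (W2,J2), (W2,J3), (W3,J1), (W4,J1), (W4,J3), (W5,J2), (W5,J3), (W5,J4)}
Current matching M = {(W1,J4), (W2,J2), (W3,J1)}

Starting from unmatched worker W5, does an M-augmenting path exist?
Yes: W5 → J3

An M-augmenting path alternates non-matching / matching edges, starting and ending at unmatched vertices.
Path: W5 → J3
(J3 is unmatched in M, so the path is augmenting.)
Flipping edges along this path would increase |M| from 3 to 4.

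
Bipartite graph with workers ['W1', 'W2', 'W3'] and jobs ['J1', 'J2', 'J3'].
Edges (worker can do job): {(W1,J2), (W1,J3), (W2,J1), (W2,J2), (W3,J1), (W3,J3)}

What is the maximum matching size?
Maximum matching size = 3

Maximum matching: {(W1,J2), (W2,J1), (W3,J3)}
Size: 3

This assigns 3 workers to 3 distinct jobs.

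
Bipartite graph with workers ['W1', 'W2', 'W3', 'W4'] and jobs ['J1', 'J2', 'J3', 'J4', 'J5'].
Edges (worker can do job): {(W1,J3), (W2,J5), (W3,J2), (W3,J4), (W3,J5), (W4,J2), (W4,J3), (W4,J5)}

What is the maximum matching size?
Maximum matching size = 4

Maximum matching: {(W1,J3), (W2,J5), (W3,J4), (W4,J2)}
Size: 4

This assigns 4 workers to 4 distinct jobs.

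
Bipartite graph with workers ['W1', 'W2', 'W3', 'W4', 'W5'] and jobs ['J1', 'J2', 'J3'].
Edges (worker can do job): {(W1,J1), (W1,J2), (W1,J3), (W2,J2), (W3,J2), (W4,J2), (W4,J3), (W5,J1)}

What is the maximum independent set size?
Maximum independent set = 5

By König's theorem:
- Min vertex cover = Max matching = 3
- Max independent set = Total vertices - Min vertex cover
- Max independent set = 8 - 3 = 5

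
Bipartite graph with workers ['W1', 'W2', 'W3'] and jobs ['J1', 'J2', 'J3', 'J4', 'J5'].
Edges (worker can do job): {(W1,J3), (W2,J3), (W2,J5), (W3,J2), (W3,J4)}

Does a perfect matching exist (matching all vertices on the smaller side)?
Yes, perfect matching exists (size 3)

Perfect matching: {(W1,J3), (W2,J5), (W3,J2)}
All 3 vertices on the smaller side are matched.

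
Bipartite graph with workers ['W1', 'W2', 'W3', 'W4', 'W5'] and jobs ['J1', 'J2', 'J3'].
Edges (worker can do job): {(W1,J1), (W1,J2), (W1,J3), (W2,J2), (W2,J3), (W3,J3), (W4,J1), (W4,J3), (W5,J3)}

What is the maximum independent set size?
Maximum independent set = 5

By König's theorem:
- Min vertex cover = Max matching = 3
- Max independent set = Total vertices - Min vertex cover
- Max independent set = 8 - 3 = 5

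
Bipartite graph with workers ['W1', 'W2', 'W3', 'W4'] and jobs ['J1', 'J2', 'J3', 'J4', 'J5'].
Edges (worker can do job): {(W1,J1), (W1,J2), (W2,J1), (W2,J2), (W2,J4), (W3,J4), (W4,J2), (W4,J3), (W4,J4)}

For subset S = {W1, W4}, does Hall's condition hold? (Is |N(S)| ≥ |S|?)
Yes: |N(S)| = 4, |S| = 2

Subset S = {W1, W4}
Neighbors N(S) = {J1, J2, J3, J4}

|N(S)| = 4, |S| = 2
Hall's condition: |N(S)| ≥ |S| is satisfied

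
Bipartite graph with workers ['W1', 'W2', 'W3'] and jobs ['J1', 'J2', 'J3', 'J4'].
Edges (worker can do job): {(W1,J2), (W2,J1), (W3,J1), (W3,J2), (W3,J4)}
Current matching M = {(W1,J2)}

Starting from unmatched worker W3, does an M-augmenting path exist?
Yes: W3 → J4

An M-augmenting path alternates non-matching / matching edges, starting and ending at unmatched vertices.
Path: W3 → J4
(J4 is unmatched in M, so the path is augmenting.)
Flipping edges along this path would increase |M| from 1 to 2.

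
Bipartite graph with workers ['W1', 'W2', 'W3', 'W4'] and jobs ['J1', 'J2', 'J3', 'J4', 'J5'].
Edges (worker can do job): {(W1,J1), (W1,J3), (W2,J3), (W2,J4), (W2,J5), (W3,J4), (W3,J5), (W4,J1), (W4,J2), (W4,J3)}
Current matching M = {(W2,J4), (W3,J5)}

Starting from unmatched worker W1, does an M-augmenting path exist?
Yes: W1 → J3

An M-augmenting path alternates non-matching / matching edges, starting and ending at unmatched vertices.
Path: W1 → J3
(J3 is unmatched in M, so the path is augmenting.)
Flipping edges along this path would increase |M| from 2 to 3.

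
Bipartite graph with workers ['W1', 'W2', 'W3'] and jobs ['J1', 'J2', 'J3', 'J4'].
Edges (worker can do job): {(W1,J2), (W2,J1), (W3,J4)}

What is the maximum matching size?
Maximum matching size = 3

Maximum matching: {(W1,J2), (W2,J1), (W3,J4)}
Size: 3

This assigns 3 workers to 3 distinct jobs.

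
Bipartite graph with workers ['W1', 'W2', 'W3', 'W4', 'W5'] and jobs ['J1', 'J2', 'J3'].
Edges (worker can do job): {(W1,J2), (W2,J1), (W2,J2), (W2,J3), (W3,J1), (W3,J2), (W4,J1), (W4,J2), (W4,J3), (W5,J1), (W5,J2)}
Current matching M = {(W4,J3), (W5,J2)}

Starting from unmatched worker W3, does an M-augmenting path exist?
Yes: W3 → J1

An M-augmenting path alternates non-matching / matching edges, starting and ending at unmatched vertices.
Path: W3 → J1
(J1 is unmatched in M, so the path is augmenting.)
Flipping edges along this path would increase |M| from 2 to 3.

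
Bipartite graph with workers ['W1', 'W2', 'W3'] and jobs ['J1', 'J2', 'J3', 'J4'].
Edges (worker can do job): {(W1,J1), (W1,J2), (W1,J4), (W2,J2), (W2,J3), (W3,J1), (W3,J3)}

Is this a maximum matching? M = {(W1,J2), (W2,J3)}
No, size 2 is not maximum

Proposed matching has size 2.
Maximum matching size for this graph: 3.

This is NOT maximum - can be improved to size 3.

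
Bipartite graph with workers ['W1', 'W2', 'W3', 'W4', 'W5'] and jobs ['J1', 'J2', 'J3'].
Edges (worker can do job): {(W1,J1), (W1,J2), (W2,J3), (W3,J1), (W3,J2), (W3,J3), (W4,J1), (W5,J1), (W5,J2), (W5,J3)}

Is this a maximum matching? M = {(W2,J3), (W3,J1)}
No, size 2 is not maximum

Proposed matching has size 2.
Maximum matching size for this graph: 3.

This is NOT maximum - can be improved to size 3.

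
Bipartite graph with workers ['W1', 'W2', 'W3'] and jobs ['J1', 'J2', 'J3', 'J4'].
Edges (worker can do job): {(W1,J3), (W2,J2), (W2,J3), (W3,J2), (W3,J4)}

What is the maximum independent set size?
Maximum independent set = 4

By König's theorem:
- Min vertex cover = Max matching = 3
- Max independent set = Total vertices - Min vertex cover
- Max independent set = 7 - 3 = 4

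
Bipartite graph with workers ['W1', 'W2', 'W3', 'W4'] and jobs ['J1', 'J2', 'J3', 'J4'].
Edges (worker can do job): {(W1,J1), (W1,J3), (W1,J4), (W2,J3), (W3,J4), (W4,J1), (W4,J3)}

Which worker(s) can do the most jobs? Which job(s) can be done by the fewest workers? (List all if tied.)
Most versatile: W1 (3 jobs); Least covered: J2 (0 workers)

Worker degrees (jobs they can do): W1:3, W2:1, W3:1, W4:2
Job degrees (workers who can do it): J1:2, J2:0, J3:3, J4:2

Maximum worker degree is 3, achieved by: W1
Minimum job degree is 0, achieved by: J2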